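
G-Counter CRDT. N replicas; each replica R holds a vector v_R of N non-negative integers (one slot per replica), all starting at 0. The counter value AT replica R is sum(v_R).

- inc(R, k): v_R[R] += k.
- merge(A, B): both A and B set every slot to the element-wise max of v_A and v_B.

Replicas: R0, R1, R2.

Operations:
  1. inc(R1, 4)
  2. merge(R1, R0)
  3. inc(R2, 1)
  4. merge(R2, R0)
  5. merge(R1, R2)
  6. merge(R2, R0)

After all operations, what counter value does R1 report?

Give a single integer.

Answer: 5

Derivation:
Op 1: inc R1 by 4 -> R1=(0,4,0) value=4
Op 2: merge R1<->R0 -> R1=(0,4,0) R0=(0,4,0)
Op 3: inc R2 by 1 -> R2=(0,0,1) value=1
Op 4: merge R2<->R0 -> R2=(0,4,1) R0=(0,4,1)
Op 5: merge R1<->R2 -> R1=(0,4,1) R2=(0,4,1)
Op 6: merge R2<->R0 -> R2=(0,4,1) R0=(0,4,1)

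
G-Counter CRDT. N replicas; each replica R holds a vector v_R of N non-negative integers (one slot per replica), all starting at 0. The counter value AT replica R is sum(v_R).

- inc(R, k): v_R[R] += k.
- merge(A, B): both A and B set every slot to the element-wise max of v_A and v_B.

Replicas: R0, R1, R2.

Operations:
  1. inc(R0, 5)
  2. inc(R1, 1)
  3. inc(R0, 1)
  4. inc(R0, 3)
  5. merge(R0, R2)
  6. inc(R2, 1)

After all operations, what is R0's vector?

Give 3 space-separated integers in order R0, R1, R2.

Answer: 9 0 0

Derivation:
Op 1: inc R0 by 5 -> R0=(5,0,0) value=5
Op 2: inc R1 by 1 -> R1=(0,1,0) value=1
Op 3: inc R0 by 1 -> R0=(6,0,0) value=6
Op 4: inc R0 by 3 -> R0=(9,0,0) value=9
Op 5: merge R0<->R2 -> R0=(9,0,0) R2=(9,0,0)
Op 6: inc R2 by 1 -> R2=(9,0,1) value=10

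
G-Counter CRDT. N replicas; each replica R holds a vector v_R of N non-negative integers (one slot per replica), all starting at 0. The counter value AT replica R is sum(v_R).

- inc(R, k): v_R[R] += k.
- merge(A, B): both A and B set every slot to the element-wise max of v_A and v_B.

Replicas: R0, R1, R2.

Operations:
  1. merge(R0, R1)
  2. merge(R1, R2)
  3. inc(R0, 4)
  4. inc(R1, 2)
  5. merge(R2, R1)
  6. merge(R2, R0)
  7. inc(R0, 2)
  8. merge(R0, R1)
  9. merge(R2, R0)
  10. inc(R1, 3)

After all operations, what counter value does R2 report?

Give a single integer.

Answer: 8

Derivation:
Op 1: merge R0<->R1 -> R0=(0,0,0) R1=(0,0,0)
Op 2: merge R1<->R2 -> R1=(0,0,0) R2=(0,0,0)
Op 3: inc R0 by 4 -> R0=(4,0,0) value=4
Op 4: inc R1 by 2 -> R1=(0,2,0) value=2
Op 5: merge R2<->R1 -> R2=(0,2,0) R1=(0,2,0)
Op 6: merge R2<->R0 -> R2=(4,2,0) R0=(4,2,0)
Op 7: inc R0 by 2 -> R0=(6,2,0) value=8
Op 8: merge R0<->R1 -> R0=(6,2,0) R1=(6,2,0)
Op 9: merge R2<->R0 -> R2=(6,2,0) R0=(6,2,0)
Op 10: inc R1 by 3 -> R1=(6,5,0) value=11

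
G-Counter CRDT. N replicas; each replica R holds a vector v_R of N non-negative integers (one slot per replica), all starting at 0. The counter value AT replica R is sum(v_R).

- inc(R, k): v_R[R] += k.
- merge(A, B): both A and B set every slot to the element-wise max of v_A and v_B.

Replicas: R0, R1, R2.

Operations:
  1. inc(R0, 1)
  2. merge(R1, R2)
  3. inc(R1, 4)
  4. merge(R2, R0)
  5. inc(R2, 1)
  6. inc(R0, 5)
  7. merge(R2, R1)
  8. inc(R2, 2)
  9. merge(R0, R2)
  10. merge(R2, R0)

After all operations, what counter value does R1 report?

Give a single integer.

Op 1: inc R0 by 1 -> R0=(1,0,0) value=1
Op 2: merge R1<->R2 -> R1=(0,0,0) R2=(0,0,0)
Op 3: inc R1 by 4 -> R1=(0,4,0) value=4
Op 4: merge R2<->R0 -> R2=(1,0,0) R0=(1,0,0)
Op 5: inc R2 by 1 -> R2=(1,0,1) value=2
Op 6: inc R0 by 5 -> R0=(6,0,0) value=6
Op 7: merge R2<->R1 -> R2=(1,4,1) R1=(1,4,1)
Op 8: inc R2 by 2 -> R2=(1,4,3) value=8
Op 9: merge R0<->R2 -> R0=(6,4,3) R2=(6,4,3)
Op 10: merge R2<->R0 -> R2=(6,4,3) R0=(6,4,3)

Answer: 6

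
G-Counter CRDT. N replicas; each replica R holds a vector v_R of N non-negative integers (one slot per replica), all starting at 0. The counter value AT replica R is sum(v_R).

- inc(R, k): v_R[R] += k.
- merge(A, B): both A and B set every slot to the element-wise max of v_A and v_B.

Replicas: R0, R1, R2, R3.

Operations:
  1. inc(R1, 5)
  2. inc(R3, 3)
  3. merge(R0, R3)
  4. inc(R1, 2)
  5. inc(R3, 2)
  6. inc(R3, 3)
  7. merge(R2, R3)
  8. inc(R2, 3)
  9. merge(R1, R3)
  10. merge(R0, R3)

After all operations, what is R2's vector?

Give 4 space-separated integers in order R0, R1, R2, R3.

Op 1: inc R1 by 5 -> R1=(0,5,0,0) value=5
Op 2: inc R3 by 3 -> R3=(0,0,0,3) value=3
Op 3: merge R0<->R3 -> R0=(0,0,0,3) R3=(0,0,0,3)
Op 4: inc R1 by 2 -> R1=(0,7,0,0) value=7
Op 5: inc R3 by 2 -> R3=(0,0,0,5) value=5
Op 6: inc R3 by 3 -> R3=(0,0,0,8) value=8
Op 7: merge R2<->R3 -> R2=(0,0,0,8) R3=(0,0,0,8)
Op 8: inc R2 by 3 -> R2=(0,0,3,8) value=11
Op 9: merge R1<->R3 -> R1=(0,7,0,8) R3=(0,7,0,8)
Op 10: merge R0<->R3 -> R0=(0,7,0,8) R3=(0,7,0,8)

Answer: 0 0 3 8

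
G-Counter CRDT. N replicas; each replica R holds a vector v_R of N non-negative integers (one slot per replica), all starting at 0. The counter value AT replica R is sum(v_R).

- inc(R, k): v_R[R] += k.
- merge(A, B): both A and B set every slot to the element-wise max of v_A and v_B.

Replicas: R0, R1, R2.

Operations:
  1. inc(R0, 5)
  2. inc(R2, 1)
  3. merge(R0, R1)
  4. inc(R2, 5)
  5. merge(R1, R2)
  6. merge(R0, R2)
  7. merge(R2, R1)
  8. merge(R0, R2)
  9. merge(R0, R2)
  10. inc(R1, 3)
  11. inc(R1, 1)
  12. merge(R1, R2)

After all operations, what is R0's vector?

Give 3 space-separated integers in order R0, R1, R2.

Answer: 5 0 6

Derivation:
Op 1: inc R0 by 5 -> R0=(5,0,0) value=5
Op 2: inc R2 by 1 -> R2=(0,0,1) value=1
Op 3: merge R0<->R1 -> R0=(5,0,0) R1=(5,0,0)
Op 4: inc R2 by 5 -> R2=(0,0,6) value=6
Op 5: merge R1<->R2 -> R1=(5,0,6) R2=(5,0,6)
Op 6: merge R0<->R2 -> R0=(5,0,6) R2=(5,0,6)
Op 7: merge R2<->R1 -> R2=(5,0,6) R1=(5,0,6)
Op 8: merge R0<->R2 -> R0=(5,0,6) R2=(5,0,6)
Op 9: merge R0<->R2 -> R0=(5,0,6) R2=(5,0,6)
Op 10: inc R1 by 3 -> R1=(5,3,6) value=14
Op 11: inc R1 by 1 -> R1=(5,4,6) value=15
Op 12: merge R1<->R2 -> R1=(5,4,6) R2=(5,4,6)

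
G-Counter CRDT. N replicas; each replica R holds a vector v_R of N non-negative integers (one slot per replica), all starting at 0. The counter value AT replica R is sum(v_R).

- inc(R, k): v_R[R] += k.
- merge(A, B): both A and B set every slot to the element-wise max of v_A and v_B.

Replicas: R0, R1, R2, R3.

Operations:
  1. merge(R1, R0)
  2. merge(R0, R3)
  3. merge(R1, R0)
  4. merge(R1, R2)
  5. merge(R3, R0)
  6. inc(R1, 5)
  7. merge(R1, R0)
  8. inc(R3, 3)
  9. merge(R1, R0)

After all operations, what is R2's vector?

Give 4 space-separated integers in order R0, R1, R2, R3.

Answer: 0 0 0 0

Derivation:
Op 1: merge R1<->R0 -> R1=(0,0,0,0) R0=(0,0,0,0)
Op 2: merge R0<->R3 -> R0=(0,0,0,0) R3=(0,0,0,0)
Op 3: merge R1<->R0 -> R1=(0,0,0,0) R0=(0,0,0,0)
Op 4: merge R1<->R2 -> R1=(0,0,0,0) R2=(0,0,0,0)
Op 5: merge R3<->R0 -> R3=(0,0,0,0) R0=(0,0,0,0)
Op 6: inc R1 by 5 -> R1=(0,5,0,0) value=5
Op 7: merge R1<->R0 -> R1=(0,5,0,0) R0=(0,5,0,0)
Op 8: inc R3 by 3 -> R3=(0,0,0,3) value=3
Op 9: merge R1<->R0 -> R1=(0,5,0,0) R0=(0,5,0,0)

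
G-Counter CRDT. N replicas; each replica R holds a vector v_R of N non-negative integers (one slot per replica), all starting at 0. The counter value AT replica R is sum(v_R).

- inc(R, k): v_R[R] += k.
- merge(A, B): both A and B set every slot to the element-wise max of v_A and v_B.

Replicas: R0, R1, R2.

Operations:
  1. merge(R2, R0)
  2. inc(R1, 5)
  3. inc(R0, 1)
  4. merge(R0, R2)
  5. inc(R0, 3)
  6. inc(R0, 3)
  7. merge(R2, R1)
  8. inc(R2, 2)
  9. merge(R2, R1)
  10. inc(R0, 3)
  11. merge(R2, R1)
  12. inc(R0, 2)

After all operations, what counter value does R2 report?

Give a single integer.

Op 1: merge R2<->R0 -> R2=(0,0,0) R0=(0,0,0)
Op 2: inc R1 by 5 -> R1=(0,5,0) value=5
Op 3: inc R0 by 1 -> R0=(1,0,0) value=1
Op 4: merge R0<->R2 -> R0=(1,0,0) R2=(1,0,0)
Op 5: inc R0 by 3 -> R0=(4,0,0) value=4
Op 6: inc R0 by 3 -> R0=(7,0,0) value=7
Op 7: merge R2<->R1 -> R2=(1,5,0) R1=(1,5,0)
Op 8: inc R2 by 2 -> R2=(1,5,2) value=8
Op 9: merge R2<->R1 -> R2=(1,5,2) R1=(1,5,2)
Op 10: inc R0 by 3 -> R0=(10,0,0) value=10
Op 11: merge R2<->R1 -> R2=(1,5,2) R1=(1,5,2)
Op 12: inc R0 by 2 -> R0=(12,0,0) value=12

Answer: 8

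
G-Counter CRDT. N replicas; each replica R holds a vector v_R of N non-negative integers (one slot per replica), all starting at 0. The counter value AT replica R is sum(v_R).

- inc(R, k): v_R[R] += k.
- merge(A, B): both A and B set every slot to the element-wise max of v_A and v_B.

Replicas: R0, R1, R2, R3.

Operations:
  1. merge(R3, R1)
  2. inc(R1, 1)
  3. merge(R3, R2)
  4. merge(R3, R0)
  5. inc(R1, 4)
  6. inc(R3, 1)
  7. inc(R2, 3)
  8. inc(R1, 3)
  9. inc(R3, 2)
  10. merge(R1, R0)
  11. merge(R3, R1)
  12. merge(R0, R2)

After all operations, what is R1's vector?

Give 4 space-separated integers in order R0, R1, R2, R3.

Op 1: merge R3<->R1 -> R3=(0,0,0,0) R1=(0,0,0,0)
Op 2: inc R1 by 1 -> R1=(0,1,0,0) value=1
Op 3: merge R3<->R2 -> R3=(0,0,0,0) R2=(0,0,0,0)
Op 4: merge R3<->R0 -> R3=(0,0,0,0) R0=(0,0,0,0)
Op 5: inc R1 by 4 -> R1=(0,5,0,0) value=5
Op 6: inc R3 by 1 -> R3=(0,0,0,1) value=1
Op 7: inc R2 by 3 -> R2=(0,0,3,0) value=3
Op 8: inc R1 by 3 -> R1=(0,8,0,0) value=8
Op 9: inc R3 by 2 -> R3=(0,0,0,3) value=3
Op 10: merge R1<->R0 -> R1=(0,8,0,0) R0=(0,8,0,0)
Op 11: merge R3<->R1 -> R3=(0,8,0,3) R1=(0,8,0,3)
Op 12: merge R0<->R2 -> R0=(0,8,3,0) R2=(0,8,3,0)

Answer: 0 8 0 3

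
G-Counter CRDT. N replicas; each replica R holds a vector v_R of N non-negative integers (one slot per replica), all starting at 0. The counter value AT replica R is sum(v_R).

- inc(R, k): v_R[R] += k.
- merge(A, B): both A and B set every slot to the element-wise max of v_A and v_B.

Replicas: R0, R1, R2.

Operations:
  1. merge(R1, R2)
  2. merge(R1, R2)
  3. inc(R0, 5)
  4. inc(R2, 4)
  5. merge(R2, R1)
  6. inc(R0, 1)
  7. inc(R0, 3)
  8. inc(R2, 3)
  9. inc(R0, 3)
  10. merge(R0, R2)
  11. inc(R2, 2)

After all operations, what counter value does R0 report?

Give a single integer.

Answer: 19

Derivation:
Op 1: merge R1<->R2 -> R1=(0,0,0) R2=(0,0,0)
Op 2: merge R1<->R2 -> R1=(0,0,0) R2=(0,0,0)
Op 3: inc R0 by 5 -> R0=(5,0,0) value=5
Op 4: inc R2 by 4 -> R2=(0,0,4) value=4
Op 5: merge R2<->R1 -> R2=(0,0,4) R1=(0,0,4)
Op 6: inc R0 by 1 -> R0=(6,0,0) value=6
Op 7: inc R0 by 3 -> R0=(9,0,0) value=9
Op 8: inc R2 by 3 -> R2=(0,0,7) value=7
Op 9: inc R0 by 3 -> R0=(12,0,0) value=12
Op 10: merge R0<->R2 -> R0=(12,0,7) R2=(12,0,7)
Op 11: inc R2 by 2 -> R2=(12,0,9) value=21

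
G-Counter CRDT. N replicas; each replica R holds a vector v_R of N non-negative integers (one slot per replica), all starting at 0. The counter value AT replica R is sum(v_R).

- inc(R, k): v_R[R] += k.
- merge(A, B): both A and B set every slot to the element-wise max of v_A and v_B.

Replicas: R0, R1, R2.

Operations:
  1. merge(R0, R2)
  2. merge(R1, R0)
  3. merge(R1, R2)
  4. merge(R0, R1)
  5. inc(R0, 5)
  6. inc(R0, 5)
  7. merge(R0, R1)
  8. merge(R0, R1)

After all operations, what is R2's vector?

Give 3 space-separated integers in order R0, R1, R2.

Op 1: merge R0<->R2 -> R0=(0,0,0) R2=(0,0,0)
Op 2: merge R1<->R0 -> R1=(0,0,0) R0=(0,0,0)
Op 3: merge R1<->R2 -> R1=(0,0,0) R2=(0,0,0)
Op 4: merge R0<->R1 -> R0=(0,0,0) R1=(0,0,0)
Op 5: inc R0 by 5 -> R0=(5,0,0) value=5
Op 6: inc R0 by 5 -> R0=(10,0,0) value=10
Op 7: merge R0<->R1 -> R0=(10,0,0) R1=(10,0,0)
Op 8: merge R0<->R1 -> R0=(10,0,0) R1=(10,0,0)

Answer: 0 0 0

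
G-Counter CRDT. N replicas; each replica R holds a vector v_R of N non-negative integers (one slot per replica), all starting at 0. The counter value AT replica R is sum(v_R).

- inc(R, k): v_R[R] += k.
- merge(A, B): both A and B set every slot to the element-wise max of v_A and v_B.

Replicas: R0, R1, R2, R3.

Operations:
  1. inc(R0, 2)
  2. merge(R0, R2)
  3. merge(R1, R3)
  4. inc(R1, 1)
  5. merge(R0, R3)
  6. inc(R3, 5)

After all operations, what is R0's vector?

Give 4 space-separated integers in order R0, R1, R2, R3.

Op 1: inc R0 by 2 -> R0=(2,0,0,0) value=2
Op 2: merge R0<->R2 -> R0=(2,0,0,0) R2=(2,0,0,0)
Op 3: merge R1<->R3 -> R1=(0,0,0,0) R3=(0,0,0,0)
Op 4: inc R1 by 1 -> R1=(0,1,0,0) value=1
Op 5: merge R0<->R3 -> R0=(2,0,0,0) R3=(2,0,0,0)
Op 6: inc R3 by 5 -> R3=(2,0,0,5) value=7

Answer: 2 0 0 0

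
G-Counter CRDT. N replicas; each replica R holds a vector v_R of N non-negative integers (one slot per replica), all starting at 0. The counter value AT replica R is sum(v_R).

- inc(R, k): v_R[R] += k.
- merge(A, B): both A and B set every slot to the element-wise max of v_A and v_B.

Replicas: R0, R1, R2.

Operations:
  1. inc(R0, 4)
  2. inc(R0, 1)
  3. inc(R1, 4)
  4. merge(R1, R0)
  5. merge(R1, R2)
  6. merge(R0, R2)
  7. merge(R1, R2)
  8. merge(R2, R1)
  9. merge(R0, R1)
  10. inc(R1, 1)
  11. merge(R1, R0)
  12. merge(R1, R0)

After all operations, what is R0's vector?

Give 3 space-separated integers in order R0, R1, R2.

Op 1: inc R0 by 4 -> R0=(4,0,0) value=4
Op 2: inc R0 by 1 -> R0=(5,0,0) value=5
Op 3: inc R1 by 4 -> R1=(0,4,0) value=4
Op 4: merge R1<->R0 -> R1=(5,4,0) R0=(5,4,0)
Op 5: merge R1<->R2 -> R1=(5,4,0) R2=(5,4,0)
Op 6: merge R0<->R2 -> R0=(5,4,0) R2=(5,4,0)
Op 7: merge R1<->R2 -> R1=(5,4,0) R2=(5,4,0)
Op 8: merge R2<->R1 -> R2=(5,4,0) R1=(5,4,0)
Op 9: merge R0<->R1 -> R0=(5,4,0) R1=(5,4,0)
Op 10: inc R1 by 1 -> R1=(5,5,0) value=10
Op 11: merge R1<->R0 -> R1=(5,5,0) R0=(5,5,0)
Op 12: merge R1<->R0 -> R1=(5,5,0) R0=(5,5,0)

Answer: 5 5 0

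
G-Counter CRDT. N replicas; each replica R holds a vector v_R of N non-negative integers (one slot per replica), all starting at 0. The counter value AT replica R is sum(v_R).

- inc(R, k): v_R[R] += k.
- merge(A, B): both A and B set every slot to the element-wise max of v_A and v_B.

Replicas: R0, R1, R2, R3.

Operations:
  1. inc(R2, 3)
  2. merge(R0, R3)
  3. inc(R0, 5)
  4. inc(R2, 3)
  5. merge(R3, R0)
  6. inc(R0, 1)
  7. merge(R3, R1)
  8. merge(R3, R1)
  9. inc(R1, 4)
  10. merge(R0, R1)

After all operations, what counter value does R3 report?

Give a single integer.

Answer: 5

Derivation:
Op 1: inc R2 by 3 -> R2=(0,0,3,0) value=3
Op 2: merge R0<->R3 -> R0=(0,0,0,0) R3=(0,0,0,0)
Op 3: inc R0 by 5 -> R0=(5,0,0,0) value=5
Op 4: inc R2 by 3 -> R2=(0,0,6,0) value=6
Op 5: merge R3<->R0 -> R3=(5,0,0,0) R0=(5,0,0,0)
Op 6: inc R0 by 1 -> R0=(6,0,0,0) value=6
Op 7: merge R3<->R1 -> R3=(5,0,0,0) R1=(5,0,0,0)
Op 8: merge R3<->R1 -> R3=(5,0,0,0) R1=(5,0,0,0)
Op 9: inc R1 by 4 -> R1=(5,4,0,0) value=9
Op 10: merge R0<->R1 -> R0=(6,4,0,0) R1=(6,4,0,0)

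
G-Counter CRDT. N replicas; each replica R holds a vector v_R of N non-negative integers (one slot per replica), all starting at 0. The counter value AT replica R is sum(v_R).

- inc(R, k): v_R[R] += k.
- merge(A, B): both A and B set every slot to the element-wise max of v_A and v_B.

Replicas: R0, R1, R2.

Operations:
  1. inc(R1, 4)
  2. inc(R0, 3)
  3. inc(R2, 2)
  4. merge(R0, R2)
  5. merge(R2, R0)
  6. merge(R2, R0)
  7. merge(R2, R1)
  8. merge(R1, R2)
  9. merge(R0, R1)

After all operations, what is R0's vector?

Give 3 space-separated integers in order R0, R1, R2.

Answer: 3 4 2

Derivation:
Op 1: inc R1 by 4 -> R1=(0,4,0) value=4
Op 2: inc R0 by 3 -> R0=(3,0,0) value=3
Op 3: inc R2 by 2 -> R2=(0,0,2) value=2
Op 4: merge R0<->R2 -> R0=(3,0,2) R2=(3,0,2)
Op 5: merge R2<->R0 -> R2=(3,0,2) R0=(3,0,2)
Op 6: merge R2<->R0 -> R2=(3,0,2) R0=(3,0,2)
Op 7: merge R2<->R1 -> R2=(3,4,2) R1=(3,4,2)
Op 8: merge R1<->R2 -> R1=(3,4,2) R2=(3,4,2)
Op 9: merge R0<->R1 -> R0=(3,4,2) R1=(3,4,2)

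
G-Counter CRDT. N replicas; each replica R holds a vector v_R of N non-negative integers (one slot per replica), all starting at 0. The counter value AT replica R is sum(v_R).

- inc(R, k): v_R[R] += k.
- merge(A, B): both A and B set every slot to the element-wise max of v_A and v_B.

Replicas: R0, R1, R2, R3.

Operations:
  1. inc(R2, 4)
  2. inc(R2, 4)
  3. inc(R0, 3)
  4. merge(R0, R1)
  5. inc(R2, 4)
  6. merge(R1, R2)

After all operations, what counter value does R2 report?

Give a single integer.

Op 1: inc R2 by 4 -> R2=(0,0,4,0) value=4
Op 2: inc R2 by 4 -> R2=(0,0,8,0) value=8
Op 3: inc R0 by 3 -> R0=(3,0,0,0) value=3
Op 4: merge R0<->R1 -> R0=(3,0,0,0) R1=(3,0,0,0)
Op 5: inc R2 by 4 -> R2=(0,0,12,0) value=12
Op 6: merge R1<->R2 -> R1=(3,0,12,0) R2=(3,0,12,0)

Answer: 15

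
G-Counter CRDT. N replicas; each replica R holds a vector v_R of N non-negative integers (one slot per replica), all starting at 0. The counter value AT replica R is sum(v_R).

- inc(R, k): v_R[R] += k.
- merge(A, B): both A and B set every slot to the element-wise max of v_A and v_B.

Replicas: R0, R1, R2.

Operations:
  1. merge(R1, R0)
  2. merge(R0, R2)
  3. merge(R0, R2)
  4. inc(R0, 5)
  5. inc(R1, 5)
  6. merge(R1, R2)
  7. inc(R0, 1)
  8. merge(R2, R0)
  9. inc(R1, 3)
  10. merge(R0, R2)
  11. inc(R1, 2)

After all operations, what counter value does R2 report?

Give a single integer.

Answer: 11

Derivation:
Op 1: merge R1<->R0 -> R1=(0,0,0) R0=(0,0,0)
Op 2: merge R0<->R2 -> R0=(0,0,0) R2=(0,0,0)
Op 3: merge R0<->R2 -> R0=(0,0,0) R2=(0,0,0)
Op 4: inc R0 by 5 -> R0=(5,0,0) value=5
Op 5: inc R1 by 5 -> R1=(0,5,0) value=5
Op 6: merge R1<->R2 -> R1=(0,5,0) R2=(0,5,0)
Op 7: inc R0 by 1 -> R0=(6,0,0) value=6
Op 8: merge R2<->R0 -> R2=(6,5,0) R0=(6,5,0)
Op 9: inc R1 by 3 -> R1=(0,8,0) value=8
Op 10: merge R0<->R2 -> R0=(6,5,0) R2=(6,5,0)
Op 11: inc R1 by 2 -> R1=(0,10,0) value=10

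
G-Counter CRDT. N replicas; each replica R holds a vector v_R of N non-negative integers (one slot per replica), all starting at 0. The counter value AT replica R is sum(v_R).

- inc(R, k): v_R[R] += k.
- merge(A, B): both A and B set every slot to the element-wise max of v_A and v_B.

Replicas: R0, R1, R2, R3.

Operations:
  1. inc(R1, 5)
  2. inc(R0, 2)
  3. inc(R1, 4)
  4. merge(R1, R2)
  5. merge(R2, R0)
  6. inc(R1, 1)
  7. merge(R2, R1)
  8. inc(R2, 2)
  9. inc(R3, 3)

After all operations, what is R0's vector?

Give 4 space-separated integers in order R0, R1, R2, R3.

Answer: 2 9 0 0

Derivation:
Op 1: inc R1 by 5 -> R1=(0,5,0,0) value=5
Op 2: inc R0 by 2 -> R0=(2,0,0,0) value=2
Op 3: inc R1 by 4 -> R1=(0,9,0,0) value=9
Op 4: merge R1<->R2 -> R1=(0,9,0,0) R2=(0,9,0,0)
Op 5: merge R2<->R0 -> R2=(2,9,0,0) R0=(2,9,0,0)
Op 6: inc R1 by 1 -> R1=(0,10,0,0) value=10
Op 7: merge R2<->R1 -> R2=(2,10,0,0) R1=(2,10,0,0)
Op 8: inc R2 by 2 -> R2=(2,10,2,0) value=14
Op 9: inc R3 by 3 -> R3=(0,0,0,3) value=3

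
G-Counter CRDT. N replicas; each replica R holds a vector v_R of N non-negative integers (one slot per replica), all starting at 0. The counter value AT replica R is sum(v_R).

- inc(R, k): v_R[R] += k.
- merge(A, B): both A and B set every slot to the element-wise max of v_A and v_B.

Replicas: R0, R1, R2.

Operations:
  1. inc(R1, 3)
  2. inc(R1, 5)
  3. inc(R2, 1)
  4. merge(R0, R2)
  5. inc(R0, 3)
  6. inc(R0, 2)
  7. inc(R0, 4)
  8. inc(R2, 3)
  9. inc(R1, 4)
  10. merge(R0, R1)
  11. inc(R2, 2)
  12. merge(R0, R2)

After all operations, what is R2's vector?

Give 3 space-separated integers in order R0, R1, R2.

Answer: 9 12 6

Derivation:
Op 1: inc R1 by 3 -> R1=(0,3,0) value=3
Op 2: inc R1 by 5 -> R1=(0,8,0) value=8
Op 3: inc R2 by 1 -> R2=(0,0,1) value=1
Op 4: merge R0<->R2 -> R0=(0,0,1) R2=(0,0,1)
Op 5: inc R0 by 3 -> R0=(3,0,1) value=4
Op 6: inc R0 by 2 -> R0=(5,0,1) value=6
Op 7: inc R0 by 4 -> R0=(9,0,1) value=10
Op 8: inc R2 by 3 -> R2=(0,0,4) value=4
Op 9: inc R1 by 4 -> R1=(0,12,0) value=12
Op 10: merge R0<->R1 -> R0=(9,12,1) R1=(9,12,1)
Op 11: inc R2 by 2 -> R2=(0,0,6) value=6
Op 12: merge R0<->R2 -> R0=(9,12,6) R2=(9,12,6)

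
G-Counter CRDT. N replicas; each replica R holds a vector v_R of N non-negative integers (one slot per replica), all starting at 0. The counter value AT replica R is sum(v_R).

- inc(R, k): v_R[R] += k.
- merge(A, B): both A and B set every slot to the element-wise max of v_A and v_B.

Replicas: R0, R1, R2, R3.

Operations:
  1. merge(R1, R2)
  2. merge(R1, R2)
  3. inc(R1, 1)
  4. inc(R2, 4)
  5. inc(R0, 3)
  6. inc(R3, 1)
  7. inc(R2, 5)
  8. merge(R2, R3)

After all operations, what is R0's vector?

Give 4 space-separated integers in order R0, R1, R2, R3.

Answer: 3 0 0 0

Derivation:
Op 1: merge R1<->R2 -> R1=(0,0,0,0) R2=(0,0,0,0)
Op 2: merge R1<->R2 -> R1=(0,0,0,0) R2=(0,0,0,0)
Op 3: inc R1 by 1 -> R1=(0,1,0,0) value=1
Op 4: inc R2 by 4 -> R2=(0,0,4,0) value=4
Op 5: inc R0 by 3 -> R0=(3,0,0,0) value=3
Op 6: inc R3 by 1 -> R3=(0,0,0,1) value=1
Op 7: inc R2 by 5 -> R2=(0,0,9,0) value=9
Op 8: merge R2<->R3 -> R2=(0,0,9,1) R3=(0,0,9,1)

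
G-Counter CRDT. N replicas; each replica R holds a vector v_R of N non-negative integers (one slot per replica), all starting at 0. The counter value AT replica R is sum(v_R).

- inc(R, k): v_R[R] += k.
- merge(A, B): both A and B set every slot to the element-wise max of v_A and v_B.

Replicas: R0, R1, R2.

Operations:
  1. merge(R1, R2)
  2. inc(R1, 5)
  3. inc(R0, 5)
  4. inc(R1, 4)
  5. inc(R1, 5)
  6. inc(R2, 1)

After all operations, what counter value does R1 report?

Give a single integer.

Answer: 14

Derivation:
Op 1: merge R1<->R2 -> R1=(0,0,0) R2=(0,0,0)
Op 2: inc R1 by 5 -> R1=(0,5,0) value=5
Op 3: inc R0 by 5 -> R0=(5,0,0) value=5
Op 4: inc R1 by 4 -> R1=(0,9,0) value=9
Op 5: inc R1 by 5 -> R1=(0,14,0) value=14
Op 6: inc R2 by 1 -> R2=(0,0,1) value=1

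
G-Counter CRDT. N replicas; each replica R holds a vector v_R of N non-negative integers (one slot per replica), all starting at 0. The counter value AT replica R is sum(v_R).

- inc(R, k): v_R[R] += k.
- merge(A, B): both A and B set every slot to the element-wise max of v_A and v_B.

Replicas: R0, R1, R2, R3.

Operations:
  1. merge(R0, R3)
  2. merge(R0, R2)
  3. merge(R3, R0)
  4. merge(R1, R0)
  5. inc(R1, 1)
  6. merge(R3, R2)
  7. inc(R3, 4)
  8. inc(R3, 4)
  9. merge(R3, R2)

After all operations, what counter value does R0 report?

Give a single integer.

Op 1: merge R0<->R3 -> R0=(0,0,0,0) R3=(0,0,0,0)
Op 2: merge R0<->R2 -> R0=(0,0,0,0) R2=(0,0,0,0)
Op 3: merge R3<->R0 -> R3=(0,0,0,0) R0=(0,0,0,0)
Op 4: merge R1<->R0 -> R1=(0,0,0,0) R0=(0,0,0,0)
Op 5: inc R1 by 1 -> R1=(0,1,0,0) value=1
Op 6: merge R3<->R2 -> R3=(0,0,0,0) R2=(0,0,0,0)
Op 7: inc R3 by 4 -> R3=(0,0,0,4) value=4
Op 8: inc R3 by 4 -> R3=(0,0,0,8) value=8
Op 9: merge R3<->R2 -> R3=(0,0,0,8) R2=(0,0,0,8)

Answer: 0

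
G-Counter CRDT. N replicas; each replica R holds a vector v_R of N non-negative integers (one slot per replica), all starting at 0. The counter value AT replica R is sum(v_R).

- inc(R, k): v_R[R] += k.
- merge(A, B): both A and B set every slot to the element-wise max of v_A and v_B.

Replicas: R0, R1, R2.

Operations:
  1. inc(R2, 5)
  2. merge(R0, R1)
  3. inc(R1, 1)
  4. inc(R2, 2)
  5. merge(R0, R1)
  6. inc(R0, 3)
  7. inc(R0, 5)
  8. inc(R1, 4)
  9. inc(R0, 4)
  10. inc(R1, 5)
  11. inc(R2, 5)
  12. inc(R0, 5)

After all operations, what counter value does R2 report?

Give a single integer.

Op 1: inc R2 by 5 -> R2=(0,0,5) value=5
Op 2: merge R0<->R1 -> R0=(0,0,0) R1=(0,0,0)
Op 3: inc R1 by 1 -> R1=(0,1,0) value=1
Op 4: inc R2 by 2 -> R2=(0,0,7) value=7
Op 5: merge R0<->R1 -> R0=(0,1,0) R1=(0,1,0)
Op 6: inc R0 by 3 -> R0=(3,1,0) value=4
Op 7: inc R0 by 5 -> R0=(8,1,0) value=9
Op 8: inc R1 by 4 -> R1=(0,5,0) value=5
Op 9: inc R0 by 4 -> R0=(12,1,0) value=13
Op 10: inc R1 by 5 -> R1=(0,10,0) value=10
Op 11: inc R2 by 5 -> R2=(0,0,12) value=12
Op 12: inc R0 by 5 -> R0=(17,1,0) value=18

Answer: 12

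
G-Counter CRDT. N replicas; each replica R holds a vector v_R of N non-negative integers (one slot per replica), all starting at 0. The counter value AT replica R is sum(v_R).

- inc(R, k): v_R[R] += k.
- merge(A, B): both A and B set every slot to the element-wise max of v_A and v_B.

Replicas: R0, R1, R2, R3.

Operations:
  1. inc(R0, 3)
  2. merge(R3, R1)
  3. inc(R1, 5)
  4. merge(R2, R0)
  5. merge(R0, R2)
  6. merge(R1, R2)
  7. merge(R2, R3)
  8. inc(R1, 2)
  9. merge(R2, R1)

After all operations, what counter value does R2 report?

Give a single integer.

Answer: 10

Derivation:
Op 1: inc R0 by 3 -> R0=(3,0,0,0) value=3
Op 2: merge R3<->R1 -> R3=(0,0,0,0) R1=(0,0,0,0)
Op 3: inc R1 by 5 -> R1=(0,5,0,0) value=5
Op 4: merge R2<->R0 -> R2=(3,0,0,0) R0=(3,0,0,0)
Op 5: merge R0<->R2 -> R0=(3,0,0,0) R2=(3,0,0,0)
Op 6: merge R1<->R2 -> R1=(3,5,0,0) R2=(3,5,0,0)
Op 7: merge R2<->R3 -> R2=(3,5,0,0) R3=(3,5,0,0)
Op 8: inc R1 by 2 -> R1=(3,7,0,0) value=10
Op 9: merge R2<->R1 -> R2=(3,7,0,0) R1=(3,7,0,0)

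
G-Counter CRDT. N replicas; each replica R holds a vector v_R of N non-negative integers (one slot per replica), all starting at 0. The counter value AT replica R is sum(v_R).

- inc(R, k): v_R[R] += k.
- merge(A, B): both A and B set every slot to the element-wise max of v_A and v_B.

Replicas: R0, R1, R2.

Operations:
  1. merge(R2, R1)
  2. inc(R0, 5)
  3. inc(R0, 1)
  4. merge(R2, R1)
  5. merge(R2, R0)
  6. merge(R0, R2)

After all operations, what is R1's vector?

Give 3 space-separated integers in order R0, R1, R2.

Op 1: merge R2<->R1 -> R2=(0,0,0) R1=(0,0,0)
Op 2: inc R0 by 5 -> R0=(5,0,0) value=5
Op 3: inc R0 by 1 -> R0=(6,0,0) value=6
Op 4: merge R2<->R1 -> R2=(0,0,0) R1=(0,0,0)
Op 5: merge R2<->R0 -> R2=(6,0,0) R0=(6,0,0)
Op 6: merge R0<->R2 -> R0=(6,0,0) R2=(6,0,0)

Answer: 0 0 0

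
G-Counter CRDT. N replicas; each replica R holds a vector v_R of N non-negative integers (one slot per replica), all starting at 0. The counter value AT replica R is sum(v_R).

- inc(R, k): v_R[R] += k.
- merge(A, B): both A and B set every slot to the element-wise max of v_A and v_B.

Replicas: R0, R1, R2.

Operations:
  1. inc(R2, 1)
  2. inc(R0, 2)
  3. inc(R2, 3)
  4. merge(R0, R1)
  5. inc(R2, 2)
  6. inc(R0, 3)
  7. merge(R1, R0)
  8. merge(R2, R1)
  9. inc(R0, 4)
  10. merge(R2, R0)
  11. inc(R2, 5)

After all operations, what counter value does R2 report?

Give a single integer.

Answer: 20

Derivation:
Op 1: inc R2 by 1 -> R2=(0,0,1) value=1
Op 2: inc R0 by 2 -> R0=(2,0,0) value=2
Op 3: inc R2 by 3 -> R2=(0,0,4) value=4
Op 4: merge R0<->R1 -> R0=(2,0,0) R1=(2,0,0)
Op 5: inc R2 by 2 -> R2=(0,0,6) value=6
Op 6: inc R0 by 3 -> R0=(5,0,0) value=5
Op 7: merge R1<->R0 -> R1=(5,0,0) R0=(5,0,0)
Op 8: merge R2<->R1 -> R2=(5,0,6) R1=(5,0,6)
Op 9: inc R0 by 4 -> R0=(9,0,0) value=9
Op 10: merge R2<->R0 -> R2=(9,0,6) R0=(9,0,6)
Op 11: inc R2 by 5 -> R2=(9,0,11) value=20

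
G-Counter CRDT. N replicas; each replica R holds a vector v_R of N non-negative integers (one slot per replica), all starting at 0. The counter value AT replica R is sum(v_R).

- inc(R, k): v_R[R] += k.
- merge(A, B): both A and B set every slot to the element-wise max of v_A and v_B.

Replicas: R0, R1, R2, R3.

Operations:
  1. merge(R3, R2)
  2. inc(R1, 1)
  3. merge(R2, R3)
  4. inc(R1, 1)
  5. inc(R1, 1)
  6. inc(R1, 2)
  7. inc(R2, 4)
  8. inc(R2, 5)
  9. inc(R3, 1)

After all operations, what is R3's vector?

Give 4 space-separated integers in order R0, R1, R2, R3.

Answer: 0 0 0 1

Derivation:
Op 1: merge R3<->R2 -> R3=(0,0,0,0) R2=(0,0,0,0)
Op 2: inc R1 by 1 -> R1=(0,1,0,0) value=1
Op 3: merge R2<->R3 -> R2=(0,0,0,0) R3=(0,0,0,0)
Op 4: inc R1 by 1 -> R1=(0,2,0,0) value=2
Op 5: inc R1 by 1 -> R1=(0,3,0,0) value=3
Op 6: inc R1 by 2 -> R1=(0,5,0,0) value=5
Op 7: inc R2 by 4 -> R2=(0,0,4,0) value=4
Op 8: inc R2 by 5 -> R2=(0,0,9,0) value=9
Op 9: inc R3 by 1 -> R3=(0,0,0,1) value=1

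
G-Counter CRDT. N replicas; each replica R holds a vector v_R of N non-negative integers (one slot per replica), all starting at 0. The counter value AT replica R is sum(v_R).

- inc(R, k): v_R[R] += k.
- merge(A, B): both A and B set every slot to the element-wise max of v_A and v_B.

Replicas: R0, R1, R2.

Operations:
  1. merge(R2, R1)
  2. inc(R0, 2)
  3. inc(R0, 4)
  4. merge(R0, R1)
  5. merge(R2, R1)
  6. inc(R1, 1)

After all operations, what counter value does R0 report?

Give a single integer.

Answer: 6

Derivation:
Op 1: merge R2<->R1 -> R2=(0,0,0) R1=(0,0,0)
Op 2: inc R0 by 2 -> R0=(2,0,0) value=2
Op 3: inc R0 by 4 -> R0=(6,0,0) value=6
Op 4: merge R0<->R1 -> R0=(6,0,0) R1=(6,0,0)
Op 5: merge R2<->R1 -> R2=(6,0,0) R1=(6,0,0)
Op 6: inc R1 by 1 -> R1=(6,1,0) value=7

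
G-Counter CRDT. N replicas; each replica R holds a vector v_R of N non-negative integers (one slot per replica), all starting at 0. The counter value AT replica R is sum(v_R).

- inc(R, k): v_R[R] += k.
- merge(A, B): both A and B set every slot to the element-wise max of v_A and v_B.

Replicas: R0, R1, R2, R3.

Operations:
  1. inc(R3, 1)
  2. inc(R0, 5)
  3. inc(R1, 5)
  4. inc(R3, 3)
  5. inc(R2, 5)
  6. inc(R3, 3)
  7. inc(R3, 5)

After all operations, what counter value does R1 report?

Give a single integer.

Answer: 5

Derivation:
Op 1: inc R3 by 1 -> R3=(0,0,0,1) value=1
Op 2: inc R0 by 5 -> R0=(5,0,0,0) value=5
Op 3: inc R1 by 5 -> R1=(0,5,0,0) value=5
Op 4: inc R3 by 3 -> R3=(0,0,0,4) value=4
Op 5: inc R2 by 5 -> R2=(0,0,5,0) value=5
Op 6: inc R3 by 3 -> R3=(0,0,0,7) value=7
Op 7: inc R3 by 5 -> R3=(0,0,0,12) value=12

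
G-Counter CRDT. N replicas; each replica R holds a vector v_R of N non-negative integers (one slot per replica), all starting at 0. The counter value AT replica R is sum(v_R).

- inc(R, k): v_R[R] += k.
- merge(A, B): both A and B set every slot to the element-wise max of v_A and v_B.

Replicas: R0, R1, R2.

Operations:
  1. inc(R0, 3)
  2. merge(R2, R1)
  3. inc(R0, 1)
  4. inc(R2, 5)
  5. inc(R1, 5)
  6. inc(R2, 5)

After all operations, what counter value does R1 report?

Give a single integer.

Answer: 5

Derivation:
Op 1: inc R0 by 3 -> R0=(3,0,0) value=3
Op 2: merge R2<->R1 -> R2=(0,0,0) R1=(0,0,0)
Op 3: inc R0 by 1 -> R0=(4,0,0) value=4
Op 4: inc R2 by 5 -> R2=(0,0,5) value=5
Op 5: inc R1 by 5 -> R1=(0,5,0) value=5
Op 6: inc R2 by 5 -> R2=(0,0,10) value=10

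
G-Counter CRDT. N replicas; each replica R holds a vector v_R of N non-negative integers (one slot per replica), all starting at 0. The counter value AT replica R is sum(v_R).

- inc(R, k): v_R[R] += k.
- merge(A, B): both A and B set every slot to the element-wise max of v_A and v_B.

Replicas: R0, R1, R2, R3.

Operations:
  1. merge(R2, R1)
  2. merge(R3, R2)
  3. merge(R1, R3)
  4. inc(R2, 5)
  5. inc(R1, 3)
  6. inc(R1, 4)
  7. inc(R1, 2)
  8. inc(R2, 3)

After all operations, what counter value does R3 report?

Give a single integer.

Op 1: merge R2<->R1 -> R2=(0,0,0,0) R1=(0,0,0,0)
Op 2: merge R3<->R2 -> R3=(0,0,0,0) R2=(0,0,0,0)
Op 3: merge R1<->R3 -> R1=(0,0,0,0) R3=(0,0,0,0)
Op 4: inc R2 by 5 -> R2=(0,0,5,0) value=5
Op 5: inc R1 by 3 -> R1=(0,3,0,0) value=3
Op 6: inc R1 by 4 -> R1=(0,7,0,0) value=7
Op 7: inc R1 by 2 -> R1=(0,9,0,0) value=9
Op 8: inc R2 by 3 -> R2=(0,0,8,0) value=8

Answer: 0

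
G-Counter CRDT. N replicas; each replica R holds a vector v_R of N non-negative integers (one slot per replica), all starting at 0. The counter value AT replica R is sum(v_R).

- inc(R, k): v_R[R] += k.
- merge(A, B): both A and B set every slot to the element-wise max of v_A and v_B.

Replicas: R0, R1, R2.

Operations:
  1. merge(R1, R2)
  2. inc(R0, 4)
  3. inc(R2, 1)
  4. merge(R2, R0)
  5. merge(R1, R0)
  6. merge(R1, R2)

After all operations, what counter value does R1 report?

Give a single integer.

Op 1: merge R1<->R2 -> R1=(0,0,0) R2=(0,0,0)
Op 2: inc R0 by 4 -> R0=(4,0,0) value=4
Op 3: inc R2 by 1 -> R2=(0,0,1) value=1
Op 4: merge R2<->R0 -> R2=(4,0,1) R0=(4,0,1)
Op 5: merge R1<->R0 -> R1=(4,0,1) R0=(4,0,1)
Op 6: merge R1<->R2 -> R1=(4,0,1) R2=(4,0,1)

Answer: 5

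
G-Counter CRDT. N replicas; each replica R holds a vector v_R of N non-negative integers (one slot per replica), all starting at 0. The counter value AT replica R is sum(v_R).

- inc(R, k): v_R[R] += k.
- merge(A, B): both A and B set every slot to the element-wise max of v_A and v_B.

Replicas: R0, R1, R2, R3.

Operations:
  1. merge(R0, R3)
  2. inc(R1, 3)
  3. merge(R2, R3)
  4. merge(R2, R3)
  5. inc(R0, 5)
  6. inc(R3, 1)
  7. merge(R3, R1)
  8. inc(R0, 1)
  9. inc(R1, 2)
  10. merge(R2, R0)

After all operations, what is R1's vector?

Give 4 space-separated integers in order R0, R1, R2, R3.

Op 1: merge R0<->R3 -> R0=(0,0,0,0) R3=(0,0,0,0)
Op 2: inc R1 by 3 -> R1=(0,3,0,0) value=3
Op 3: merge R2<->R3 -> R2=(0,0,0,0) R3=(0,0,0,0)
Op 4: merge R2<->R3 -> R2=(0,0,0,0) R3=(0,0,0,0)
Op 5: inc R0 by 5 -> R0=(5,0,0,0) value=5
Op 6: inc R3 by 1 -> R3=(0,0,0,1) value=1
Op 7: merge R3<->R1 -> R3=(0,3,0,1) R1=(0,3,0,1)
Op 8: inc R0 by 1 -> R0=(6,0,0,0) value=6
Op 9: inc R1 by 2 -> R1=(0,5,0,1) value=6
Op 10: merge R2<->R0 -> R2=(6,0,0,0) R0=(6,0,0,0)

Answer: 0 5 0 1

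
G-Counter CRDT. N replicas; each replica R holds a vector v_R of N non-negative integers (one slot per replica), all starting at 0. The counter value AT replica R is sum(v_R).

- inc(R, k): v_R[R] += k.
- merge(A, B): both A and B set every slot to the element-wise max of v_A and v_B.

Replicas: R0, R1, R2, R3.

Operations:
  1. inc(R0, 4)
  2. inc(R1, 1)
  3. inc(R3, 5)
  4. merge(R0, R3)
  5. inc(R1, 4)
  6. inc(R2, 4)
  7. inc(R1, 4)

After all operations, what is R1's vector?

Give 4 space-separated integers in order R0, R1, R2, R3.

Answer: 0 9 0 0

Derivation:
Op 1: inc R0 by 4 -> R0=(4,0,0,0) value=4
Op 2: inc R1 by 1 -> R1=(0,1,0,0) value=1
Op 3: inc R3 by 5 -> R3=(0,0,0,5) value=5
Op 4: merge R0<->R3 -> R0=(4,0,0,5) R3=(4,0,0,5)
Op 5: inc R1 by 4 -> R1=(0,5,0,0) value=5
Op 6: inc R2 by 4 -> R2=(0,0,4,0) value=4
Op 7: inc R1 by 4 -> R1=(0,9,0,0) value=9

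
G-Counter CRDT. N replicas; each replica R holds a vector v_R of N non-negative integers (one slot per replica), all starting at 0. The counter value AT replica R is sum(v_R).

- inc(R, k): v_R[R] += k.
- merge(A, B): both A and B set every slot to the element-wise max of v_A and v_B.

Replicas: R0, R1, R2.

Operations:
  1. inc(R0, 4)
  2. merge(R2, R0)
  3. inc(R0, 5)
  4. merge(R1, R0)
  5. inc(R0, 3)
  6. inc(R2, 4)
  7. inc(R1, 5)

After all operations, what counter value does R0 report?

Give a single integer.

Answer: 12

Derivation:
Op 1: inc R0 by 4 -> R0=(4,0,0) value=4
Op 2: merge R2<->R0 -> R2=(4,0,0) R0=(4,0,0)
Op 3: inc R0 by 5 -> R0=(9,0,0) value=9
Op 4: merge R1<->R0 -> R1=(9,0,0) R0=(9,0,0)
Op 5: inc R0 by 3 -> R0=(12,0,0) value=12
Op 6: inc R2 by 4 -> R2=(4,0,4) value=8
Op 7: inc R1 by 5 -> R1=(9,5,0) value=14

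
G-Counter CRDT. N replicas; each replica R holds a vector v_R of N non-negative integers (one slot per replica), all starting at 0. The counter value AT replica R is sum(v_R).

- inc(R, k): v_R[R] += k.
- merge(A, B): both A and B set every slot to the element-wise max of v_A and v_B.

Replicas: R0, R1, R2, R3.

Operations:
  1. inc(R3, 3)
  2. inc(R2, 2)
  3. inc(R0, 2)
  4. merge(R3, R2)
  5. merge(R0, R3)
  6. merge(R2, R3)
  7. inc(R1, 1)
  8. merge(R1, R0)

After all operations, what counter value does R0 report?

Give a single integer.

Op 1: inc R3 by 3 -> R3=(0,0,0,3) value=3
Op 2: inc R2 by 2 -> R2=(0,0,2,0) value=2
Op 3: inc R0 by 2 -> R0=(2,0,0,0) value=2
Op 4: merge R3<->R2 -> R3=(0,0,2,3) R2=(0,0,2,3)
Op 5: merge R0<->R3 -> R0=(2,0,2,3) R3=(2,0,2,3)
Op 6: merge R2<->R3 -> R2=(2,0,2,3) R3=(2,0,2,3)
Op 7: inc R1 by 1 -> R1=(0,1,0,0) value=1
Op 8: merge R1<->R0 -> R1=(2,1,2,3) R0=(2,1,2,3)

Answer: 8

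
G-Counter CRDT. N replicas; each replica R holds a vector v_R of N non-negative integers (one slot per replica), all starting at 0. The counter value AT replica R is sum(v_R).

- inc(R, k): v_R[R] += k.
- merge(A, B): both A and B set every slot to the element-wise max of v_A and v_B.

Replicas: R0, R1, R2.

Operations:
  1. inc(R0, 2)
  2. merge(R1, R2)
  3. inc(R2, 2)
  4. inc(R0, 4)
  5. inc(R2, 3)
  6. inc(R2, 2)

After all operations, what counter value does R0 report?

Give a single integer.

Op 1: inc R0 by 2 -> R0=(2,0,0) value=2
Op 2: merge R1<->R2 -> R1=(0,0,0) R2=(0,0,0)
Op 3: inc R2 by 2 -> R2=(0,0,2) value=2
Op 4: inc R0 by 4 -> R0=(6,0,0) value=6
Op 5: inc R2 by 3 -> R2=(0,0,5) value=5
Op 6: inc R2 by 2 -> R2=(0,0,7) value=7

Answer: 6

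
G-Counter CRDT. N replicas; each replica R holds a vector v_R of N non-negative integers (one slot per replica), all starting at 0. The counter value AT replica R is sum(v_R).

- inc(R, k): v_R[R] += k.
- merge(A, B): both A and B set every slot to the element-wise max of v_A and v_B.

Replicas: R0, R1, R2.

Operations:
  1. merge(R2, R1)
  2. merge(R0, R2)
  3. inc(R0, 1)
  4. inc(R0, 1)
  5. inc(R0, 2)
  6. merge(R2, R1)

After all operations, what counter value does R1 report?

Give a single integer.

Op 1: merge R2<->R1 -> R2=(0,0,0) R1=(0,0,0)
Op 2: merge R0<->R2 -> R0=(0,0,0) R2=(0,0,0)
Op 3: inc R0 by 1 -> R0=(1,0,0) value=1
Op 4: inc R0 by 1 -> R0=(2,0,0) value=2
Op 5: inc R0 by 2 -> R0=(4,0,0) value=4
Op 6: merge R2<->R1 -> R2=(0,0,0) R1=(0,0,0)

Answer: 0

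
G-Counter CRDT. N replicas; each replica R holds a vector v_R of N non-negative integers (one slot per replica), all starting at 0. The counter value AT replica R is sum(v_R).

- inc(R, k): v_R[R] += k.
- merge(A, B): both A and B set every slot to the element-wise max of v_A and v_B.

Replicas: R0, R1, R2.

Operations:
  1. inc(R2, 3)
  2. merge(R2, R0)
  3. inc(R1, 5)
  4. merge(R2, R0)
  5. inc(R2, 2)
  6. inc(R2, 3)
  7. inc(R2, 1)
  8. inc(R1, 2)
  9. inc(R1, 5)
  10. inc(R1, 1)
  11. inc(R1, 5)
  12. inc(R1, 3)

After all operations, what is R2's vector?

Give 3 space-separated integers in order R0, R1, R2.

Op 1: inc R2 by 3 -> R2=(0,0,3) value=3
Op 2: merge R2<->R0 -> R2=(0,0,3) R0=(0,0,3)
Op 3: inc R1 by 5 -> R1=(0,5,0) value=5
Op 4: merge R2<->R0 -> R2=(0,0,3) R0=(0,0,3)
Op 5: inc R2 by 2 -> R2=(0,0,5) value=5
Op 6: inc R2 by 3 -> R2=(0,0,8) value=8
Op 7: inc R2 by 1 -> R2=(0,0,9) value=9
Op 8: inc R1 by 2 -> R1=(0,7,0) value=7
Op 9: inc R1 by 5 -> R1=(0,12,0) value=12
Op 10: inc R1 by 1 -> R1=(0,13,0) value=13
Op 11: inc R1 by 5 -> R1=(0,18,0) value=18
Op 12: inc R1 by 3 -> R1=(0,21,0) value=21

Answer: 0 0 9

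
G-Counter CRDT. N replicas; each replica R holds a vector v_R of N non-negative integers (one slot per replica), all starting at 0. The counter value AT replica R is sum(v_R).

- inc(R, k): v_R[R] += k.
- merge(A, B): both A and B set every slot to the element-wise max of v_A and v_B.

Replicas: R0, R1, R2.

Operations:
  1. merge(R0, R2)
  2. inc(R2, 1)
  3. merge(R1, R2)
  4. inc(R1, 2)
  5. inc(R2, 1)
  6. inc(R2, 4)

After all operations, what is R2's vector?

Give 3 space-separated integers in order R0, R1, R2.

Op 1: merge R0<->R2 -> R0=(0,0,0) R2=(0,0,0)
Op 2: inc R2 by 1 -> R2=(0,0,1) value=1
Op 3: merge R1<->R2 -> R1=(0,0,1) R2=(0,0,1)
Op 4: inc R1 by 2 -> R1=(0,2,1) value=3
Op 5: inc R2 by 1 -> R2=(0,0,2) value=2
Op 6: inc R2 by 4 -> R2=(0,0,6) value=6

Answer: 0 0 6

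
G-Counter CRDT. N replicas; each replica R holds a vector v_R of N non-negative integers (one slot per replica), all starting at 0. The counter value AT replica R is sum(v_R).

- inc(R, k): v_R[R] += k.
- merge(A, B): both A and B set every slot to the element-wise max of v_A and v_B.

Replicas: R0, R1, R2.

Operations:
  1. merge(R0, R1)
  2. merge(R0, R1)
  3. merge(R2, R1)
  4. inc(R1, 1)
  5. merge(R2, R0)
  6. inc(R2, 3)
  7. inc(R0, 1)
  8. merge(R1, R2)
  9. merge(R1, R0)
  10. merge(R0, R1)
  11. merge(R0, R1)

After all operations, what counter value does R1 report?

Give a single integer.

Answer: 5

Derivation:
Op 1: merge R0<->R1 -> R0=(0,0,0) R1=(0,0,0)
Op 2: merge R0<->R1 -> R0=(0,0,0) R1=(0,0,0)
Op 3: merge R2<->R1 -> R2=(0,0,0) R1=(0,0,0)
Op 4: inc R1 by 1 -> R1=(0,1,0) value=1
Op 5: merge R2<->R0 -> R2=(0,0,0) R0=(0,0,0)
Op 6: inc R2 by 3 -> R2=(0,0,3) value=3
Op 7: inc R0 by 1 -> R0=(1,0,0) value=1
Op 8: merge R1<->R2 -> R1=(0,1,3) R2=(0,1,3)
Op 9: merge R1<->R0 -> R1=(1,1,3) R0=(1,1,3)
Op 10: merge R0<->R1 -> R0=(1,1,3) R1=(1,1,3)
Op 11: merge R0<->R1 -> R0=(1,1,3) R1=(1,1,3)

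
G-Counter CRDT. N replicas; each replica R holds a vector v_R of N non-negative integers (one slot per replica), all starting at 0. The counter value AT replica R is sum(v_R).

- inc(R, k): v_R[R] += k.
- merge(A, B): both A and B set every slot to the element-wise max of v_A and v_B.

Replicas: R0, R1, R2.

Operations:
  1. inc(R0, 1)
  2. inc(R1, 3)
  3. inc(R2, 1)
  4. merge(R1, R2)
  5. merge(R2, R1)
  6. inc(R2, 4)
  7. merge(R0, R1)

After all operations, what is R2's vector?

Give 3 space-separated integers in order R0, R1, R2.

Op 1: inc R0 by 1 -> R0=(1,0,0) value=1
Op 2: inc R1 by 3 -> R1=(0,3,0) value=3
Op 3: inc R2 by 1 -> R2=(0,0,1) value=1
Op 4: merge R1<->R2 -> R1=(0,3,1) R2=(0,3,1)
Op 5: merge R2<->R1 -> R2=(0,3,1) R1=(0,3,1)
Op 6: inc R2 by 4 -> R2=(0,3,5) value=8
Op 7: merge R0<->R1 -> R0=(1,3,1) R1=(1,3,1)

Answer: 0 3 5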